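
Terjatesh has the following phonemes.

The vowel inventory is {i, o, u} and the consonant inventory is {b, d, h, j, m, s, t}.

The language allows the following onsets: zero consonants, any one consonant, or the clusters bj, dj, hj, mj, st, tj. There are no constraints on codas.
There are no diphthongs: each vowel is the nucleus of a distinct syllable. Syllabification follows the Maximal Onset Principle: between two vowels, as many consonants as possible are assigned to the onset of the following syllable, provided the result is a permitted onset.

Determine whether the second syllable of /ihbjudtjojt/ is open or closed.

closed

The vowels are i, u, o — 3 nuclei, so 3 syllables.
σ1/σ2 boundary: cluster /hbj/ — the longest permitted-onset suffix is /bj/; onset = /bj/, preceding coda = /h/.
σ2/σ3 boundary: /dtj/ splits as /d/ + /tj/ (/tj/ is the longest suffix that is a licit onset).
Putting it together: ih.bjud.tjojt.
Syllable 2 is /bjud/ with coda /d/, so it is closed.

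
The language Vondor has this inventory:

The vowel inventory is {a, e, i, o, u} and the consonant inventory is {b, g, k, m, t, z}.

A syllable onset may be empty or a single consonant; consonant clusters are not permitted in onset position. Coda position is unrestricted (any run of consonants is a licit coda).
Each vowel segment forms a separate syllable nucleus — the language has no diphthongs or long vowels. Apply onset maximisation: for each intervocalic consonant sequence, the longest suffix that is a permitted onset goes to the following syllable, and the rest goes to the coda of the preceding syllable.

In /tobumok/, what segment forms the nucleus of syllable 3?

o

Nuclei (vowels): o, u, o → 3 syllables.
The third nucleus (vowel 3 from the left) is /o/.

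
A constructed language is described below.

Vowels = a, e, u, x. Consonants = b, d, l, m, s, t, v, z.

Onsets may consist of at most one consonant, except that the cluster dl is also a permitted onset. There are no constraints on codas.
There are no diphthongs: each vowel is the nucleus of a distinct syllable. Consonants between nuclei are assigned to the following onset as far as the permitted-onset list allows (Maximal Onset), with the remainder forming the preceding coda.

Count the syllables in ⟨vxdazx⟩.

3

Vowels present: x, a, x; each is a nucleus, giving 3 syllables.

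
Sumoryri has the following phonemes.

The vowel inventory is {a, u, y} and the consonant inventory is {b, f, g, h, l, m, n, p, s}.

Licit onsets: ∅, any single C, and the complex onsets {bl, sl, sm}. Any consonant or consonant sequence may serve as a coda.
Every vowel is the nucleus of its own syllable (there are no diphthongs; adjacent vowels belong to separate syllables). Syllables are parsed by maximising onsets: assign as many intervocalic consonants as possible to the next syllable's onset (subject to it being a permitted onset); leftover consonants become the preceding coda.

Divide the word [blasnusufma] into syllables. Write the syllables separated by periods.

Vowels present: a, u, u, a; each is a nucleus, giving 4 syllables.
σ1/σ2 boundary: /sn/ — longest licit onset from the right is /n/, leaving /s/ as coda.
σ2/σ3 boundary: /s/ → onset of the next syllable (single consonants are always licit onsets).
σ3/σ4 boundary: cluster /fm/ — the longest permitted-onset suffix is /m/; onset = /m/, preceding coda = /f/.

blas.nu.suf.ma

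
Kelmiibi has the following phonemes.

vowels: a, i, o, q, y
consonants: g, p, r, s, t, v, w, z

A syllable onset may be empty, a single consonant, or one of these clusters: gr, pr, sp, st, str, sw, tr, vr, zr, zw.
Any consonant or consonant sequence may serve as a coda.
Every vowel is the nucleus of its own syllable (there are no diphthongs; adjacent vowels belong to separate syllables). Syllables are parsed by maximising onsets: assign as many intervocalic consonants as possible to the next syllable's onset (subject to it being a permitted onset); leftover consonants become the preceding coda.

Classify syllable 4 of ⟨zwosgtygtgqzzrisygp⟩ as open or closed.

The vowels are o, y, q, i, y — 5 nuclei, so 5 syllables.
/o…y/ gap (V1→V2): /sgt/; trying suffixes from longest down, /t/ is the first permitted one, so coda /sg/ | onset /t/.
/y…q/ gap (V2→V3): /gtg/ — longest licit onset from the right is /g/, leaving /gt/ as coda.
/q…i/ gap (V3→V4): /zzr/; trying suffixes from longest down, /zr/ is the first permitted one, so coda /z/ | onset /zr/.
/i…y/ gap (V4→V5): /s/ → onset of the next syllable (single consonants are always licit onsets).
Syllabification: zwosg.tygt.gqz.zri.sygp.
Syllable 4 is /zri/; it ends in its nucleus with no coda, so it is open.

open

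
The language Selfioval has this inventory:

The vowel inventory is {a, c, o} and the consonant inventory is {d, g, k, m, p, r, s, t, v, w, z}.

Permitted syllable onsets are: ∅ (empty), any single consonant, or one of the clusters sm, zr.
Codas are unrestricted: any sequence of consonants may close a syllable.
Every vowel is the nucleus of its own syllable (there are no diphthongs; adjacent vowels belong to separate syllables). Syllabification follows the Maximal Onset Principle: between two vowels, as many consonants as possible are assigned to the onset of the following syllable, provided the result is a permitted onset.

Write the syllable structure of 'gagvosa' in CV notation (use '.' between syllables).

CVC.CV.CV

Vowels present: a, o, a; each is a nucleus, giving 3 syllables.
V1 /a/ – V2 /o/: /gv/; trying suffixes from longest down, /v/ is the first permitted one, so coda /g/ | onset /v/.
V2 /o/ – V3 /a/: /s/ → onset of the next syllable (single consonants are always licit onsets).
Result: gag.vo.sa.
Mapping each syllable to C/V: /gag/ → CVC, /vo/ → CV, /sa/ → CV.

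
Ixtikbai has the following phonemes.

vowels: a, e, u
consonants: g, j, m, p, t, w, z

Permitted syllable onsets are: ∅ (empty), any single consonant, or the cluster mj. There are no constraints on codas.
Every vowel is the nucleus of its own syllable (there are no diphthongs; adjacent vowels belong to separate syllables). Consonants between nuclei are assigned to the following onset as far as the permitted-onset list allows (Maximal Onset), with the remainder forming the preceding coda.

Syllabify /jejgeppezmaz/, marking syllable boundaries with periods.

jej.gep.pez.maz

Nuclei (vowels): e, e, e, a → 4 syllables.
σ1/σ2 boundary: cluster /jg/ — the longest permitted-onset suffix is /g/; onset = /g/, preceding coda = /j/.
σ2/σ3 boundary: /pp/; trying suffixes from longest down, /p/ is the first permitted one, so coda /p/ | onset /p/.
σ3/σ4 boundary: /zm/ splits as /z/ + /m/ (/m/ is the longest suffix that is a licit onset).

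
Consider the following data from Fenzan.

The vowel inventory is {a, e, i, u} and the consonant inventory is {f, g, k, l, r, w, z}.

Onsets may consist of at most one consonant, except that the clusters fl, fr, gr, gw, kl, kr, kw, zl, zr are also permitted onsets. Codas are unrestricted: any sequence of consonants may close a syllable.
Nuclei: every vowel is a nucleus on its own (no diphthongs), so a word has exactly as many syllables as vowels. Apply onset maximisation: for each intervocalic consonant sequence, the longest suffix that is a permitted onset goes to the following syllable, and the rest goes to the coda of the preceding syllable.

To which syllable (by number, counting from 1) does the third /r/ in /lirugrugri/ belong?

4

Vowels present: i, u, u, i; each is a nucleus, giving 4 syllables.
σ1/σ2 boundary: just /r/ — single C goes to the following onset.
σ2/σ3 boundary: cluster /gr/ — /gr/ is itself a permitted onset, so the whole cluster goes right; preceding coda = ∅.
σ3/σ4 boundary: /gr/ — entire cluster is a permitted onset → onset /gr/, coda ∅.
Putting it together: li.ru.gru.gri.
The third /r/ is in the onset of syllable 4 (/gri/).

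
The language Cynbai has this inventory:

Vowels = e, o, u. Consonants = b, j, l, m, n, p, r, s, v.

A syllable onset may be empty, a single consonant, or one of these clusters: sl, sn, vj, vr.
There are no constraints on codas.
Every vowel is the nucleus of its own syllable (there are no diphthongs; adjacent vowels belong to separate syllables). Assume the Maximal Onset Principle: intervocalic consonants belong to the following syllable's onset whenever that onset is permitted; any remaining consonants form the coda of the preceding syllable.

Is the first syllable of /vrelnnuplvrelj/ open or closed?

closed

Nuclei (vowels): e, u, e → 3 syllables.
/e…u/ gap (V1→V2): /lnn/; trying suffixes from longest down, /n/ is the first permitted one, so coda /ln/ | onset /n/.
/u…e/ gap (V2→V3): /plvr/ — longest licit onset from the right is /vr/, leaving /pl/ as coda.
Syllabification: vreln.nupl.vrelj.
Syllable 1 is /vreln/ with coda /ln/, so it is closed.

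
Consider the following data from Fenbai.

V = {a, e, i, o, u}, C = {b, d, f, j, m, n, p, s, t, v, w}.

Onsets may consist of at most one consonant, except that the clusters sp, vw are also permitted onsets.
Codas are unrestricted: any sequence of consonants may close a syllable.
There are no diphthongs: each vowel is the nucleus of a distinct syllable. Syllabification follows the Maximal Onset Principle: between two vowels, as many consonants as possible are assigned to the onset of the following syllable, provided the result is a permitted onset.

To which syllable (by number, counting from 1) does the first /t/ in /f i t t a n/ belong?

Vowels present: i, a; each is a nucleus, giving 2 syllables.
/i…a/ gap (V1→V2): /tt/; trying suffixes from longest down, /t/ is the first permitted one, so coda /t/ | onset /t/.
Syllabification: fit.tan.
The first /t/ is in the coda of syllable 1 (/fit/).

1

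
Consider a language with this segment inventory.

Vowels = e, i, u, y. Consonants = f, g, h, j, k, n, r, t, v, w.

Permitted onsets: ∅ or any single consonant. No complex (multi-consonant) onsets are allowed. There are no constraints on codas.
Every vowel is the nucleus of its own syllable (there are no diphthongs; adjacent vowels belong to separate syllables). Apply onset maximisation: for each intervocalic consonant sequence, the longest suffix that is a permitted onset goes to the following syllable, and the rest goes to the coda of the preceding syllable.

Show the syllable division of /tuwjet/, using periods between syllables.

tuw.jet

The vowels are u, e — 2 nuclei, so 2 syllables.
/u…e/ gap (V1→V2): /wj/; trying suffixes from longest down, /j/ is the first permitted one, so coda /w/ | onset /j/.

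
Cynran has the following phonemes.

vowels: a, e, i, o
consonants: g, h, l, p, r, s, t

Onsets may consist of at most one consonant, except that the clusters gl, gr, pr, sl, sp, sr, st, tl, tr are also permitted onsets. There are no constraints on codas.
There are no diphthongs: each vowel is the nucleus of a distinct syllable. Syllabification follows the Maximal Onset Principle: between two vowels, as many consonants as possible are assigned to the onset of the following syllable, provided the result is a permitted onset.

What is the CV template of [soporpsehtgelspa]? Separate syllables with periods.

CV.CVCC.CVCC.CVC.CCV

Vowels present: o, o, e, e, a; each is a nucleus, giving 5 syllables.
V1 /o/ – V2 /o/: /p/ → onset of the next syllable (single consonants are always licit onsets).
V2 /o/ – V3 /e/: cluster /rps/ — the longest permitted-onset suffix is /s/; onset = /s/, preceding coda = /rp/.
V3 /e/ – V4 /e/: /htg/; trying suffixes from longest down, /g/ is the first permitted one, so coda /ht/ | onset /g/.
V4 /e/ – V5 /a/: /lsp/; trying suffixes from longest down, /sp/ is the first permitted one, so coda /l/ | onset /sp/.
Syllabification: so.porp.seht.gel.spa.
Mapping each syllable to C/V: /so/ → CV, /porp/ → CVCC, /seht/ → CVCC, /gel/ → CVC, /spa/ → CCV.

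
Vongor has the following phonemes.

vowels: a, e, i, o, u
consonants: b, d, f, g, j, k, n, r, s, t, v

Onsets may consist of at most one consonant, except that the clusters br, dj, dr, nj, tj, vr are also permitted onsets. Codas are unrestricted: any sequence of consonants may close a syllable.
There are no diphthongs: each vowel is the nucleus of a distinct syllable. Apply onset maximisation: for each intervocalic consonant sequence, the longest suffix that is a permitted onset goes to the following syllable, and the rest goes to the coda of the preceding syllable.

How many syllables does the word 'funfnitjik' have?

3

Vowels present: u, i, i; each is a nucleus, giving 3 syllables.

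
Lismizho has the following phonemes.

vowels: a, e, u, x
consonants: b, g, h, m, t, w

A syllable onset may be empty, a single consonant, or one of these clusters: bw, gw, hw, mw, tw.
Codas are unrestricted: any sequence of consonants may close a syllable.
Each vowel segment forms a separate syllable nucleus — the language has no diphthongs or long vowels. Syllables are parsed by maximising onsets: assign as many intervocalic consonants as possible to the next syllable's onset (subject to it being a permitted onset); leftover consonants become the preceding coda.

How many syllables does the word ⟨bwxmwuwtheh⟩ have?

3

Nuclei (vowels): x, u, e → 3 syllables.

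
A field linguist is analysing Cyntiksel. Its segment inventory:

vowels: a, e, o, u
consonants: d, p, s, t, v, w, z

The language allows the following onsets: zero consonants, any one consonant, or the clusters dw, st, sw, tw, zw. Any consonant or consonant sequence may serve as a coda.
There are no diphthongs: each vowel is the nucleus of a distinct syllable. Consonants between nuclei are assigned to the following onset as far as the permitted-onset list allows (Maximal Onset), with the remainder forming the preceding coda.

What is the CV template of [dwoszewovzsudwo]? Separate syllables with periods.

The vowels are o, e, o, u, o — 5 nuclei, so 5 syllables.
/o…e/ gap (V1→V2): /sz/ splits as /s/ + /z/ (/z/ is the longest suffix that is a licit onset).
/e…o/ gap (V2→V3): just /w/ — single C goes to the following onset.
/o…u/ gap (V3→V4): cluster /vzs/ — the longest permitted-onset suffix is /s/; onset = /s/, preceding coda = /vz/.
/u…o/ gap (V4→V5): /dw/ — entire cluster is a permitted onset → onset /dw/, coda ∅.
So the parse is dwos.ze.wovz.su.dwo.
Mapping each syllable to C/V: /dwos/ → CCVC, /ze/ → CV, /wovz/ → CVCC, /su/ → CV, /dwo/ → CCV.

CCVC.CV.CVCC.CV.CCV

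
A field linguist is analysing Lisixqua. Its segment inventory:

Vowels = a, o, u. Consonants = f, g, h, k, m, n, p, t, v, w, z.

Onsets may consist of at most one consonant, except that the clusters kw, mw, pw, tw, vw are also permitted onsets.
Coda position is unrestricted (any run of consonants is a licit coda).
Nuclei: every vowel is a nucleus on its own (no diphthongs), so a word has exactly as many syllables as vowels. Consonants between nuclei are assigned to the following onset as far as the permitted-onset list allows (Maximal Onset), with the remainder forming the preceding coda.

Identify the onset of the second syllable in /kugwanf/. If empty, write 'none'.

w

The vowels are u, a — 2 nuclei, so 2 syllables.
Between /u/ (V1) and /a/ (V2): /gw/ — longest licit onset from the right is /w/, leaving /g/ as coda.
Result: kug.wanf.
Syllable 2 is /wanf/: onset /w/, nucleus /a/, coda /nf/.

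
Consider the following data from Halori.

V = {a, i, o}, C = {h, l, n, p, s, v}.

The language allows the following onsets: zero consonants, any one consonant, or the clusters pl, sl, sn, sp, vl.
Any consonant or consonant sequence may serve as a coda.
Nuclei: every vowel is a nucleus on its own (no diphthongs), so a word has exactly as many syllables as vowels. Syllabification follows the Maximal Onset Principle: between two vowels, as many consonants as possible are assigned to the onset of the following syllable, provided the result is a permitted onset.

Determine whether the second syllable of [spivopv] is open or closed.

closed

The vowels are i, o — 2 nuclei, so 2 syllables.
V1 /i/ – V2 /o/: /v/ → onset of the next syllable (single consonants are always licit onsets).
Result: spi.vopv.
Syllable 2 is /vopv/ with coda /pv/, so it is closed.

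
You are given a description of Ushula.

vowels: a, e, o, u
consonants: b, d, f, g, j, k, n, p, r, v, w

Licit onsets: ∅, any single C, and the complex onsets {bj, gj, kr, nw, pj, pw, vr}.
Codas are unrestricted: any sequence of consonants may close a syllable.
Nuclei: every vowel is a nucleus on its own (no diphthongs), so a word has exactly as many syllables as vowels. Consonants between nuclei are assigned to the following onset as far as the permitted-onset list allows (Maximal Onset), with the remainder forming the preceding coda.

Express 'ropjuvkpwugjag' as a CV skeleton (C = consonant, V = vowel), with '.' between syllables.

CV.CCVCC.CCV.CCVC

Vowels present: o, u, u, a; each is a nucleus, giving 4 syllables.
Between /o/ (V1) and /u/ (V2): /pj/ — entire cluster is a permitted onset → onset /pj/, coda ∅.
Between /u/ (V2) and /u/ (V3): /vkpw/ — longest licit onset from the right is /pw/, leaving /vk/ as coda.
Between /u/ (V3) and /a/ (V4): cluster /gj/ — /gj/ is itself a permitted onset, so the whole cluster goes right; preceding coda = ∅.
Result: ro.pjuvk.pwu.gjag.
Mapping each syllable to C/V: /ro/ → CV, /pjuvk/ → CCVCC, /pwu/ → CCV, /gjag/ → CCVC.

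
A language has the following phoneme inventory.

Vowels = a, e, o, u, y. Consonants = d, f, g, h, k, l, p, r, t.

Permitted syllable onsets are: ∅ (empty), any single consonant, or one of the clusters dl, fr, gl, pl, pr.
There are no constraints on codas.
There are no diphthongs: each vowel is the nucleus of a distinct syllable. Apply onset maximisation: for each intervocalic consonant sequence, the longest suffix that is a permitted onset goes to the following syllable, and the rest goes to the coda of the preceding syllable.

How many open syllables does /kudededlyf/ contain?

3

Nuclei (vowels): u, e, e, y → 4 syllables.
Between /u/ (V1) and /e/ (V2): /d/ is a single consonant, so it becomes the next onset.
Between /e/ (V2) and /e/ (V3): just /d/ — single C goes to the following onset.
Between /e/ (V3) and /y/ (V4): /dl/ is a licit onset in full, so it all attaches to the next syllable.
So the parse is ku.de.de.dlyf.
Classifying each syllable: /ku/ (open), /de/ (open), /de/ (open), /dlyf/ (closed).
Open syllables: 3.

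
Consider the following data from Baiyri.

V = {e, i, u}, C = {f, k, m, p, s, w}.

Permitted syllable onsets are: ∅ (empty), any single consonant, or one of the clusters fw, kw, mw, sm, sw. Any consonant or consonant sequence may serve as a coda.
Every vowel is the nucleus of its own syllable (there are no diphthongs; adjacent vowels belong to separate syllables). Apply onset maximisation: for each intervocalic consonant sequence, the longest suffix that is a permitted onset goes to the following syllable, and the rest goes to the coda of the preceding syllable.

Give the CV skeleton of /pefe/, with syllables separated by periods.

CV.CV

Vowels present: e, e; each is a nucleus, giving 2 syllables.
/e…e/ gap (V1→V2): /f/ → onset of the next syllable (single consonants are always licit onsets).
Putting it together: pe.fe.
Mapping each syllable to C/V: /pe/ → CV, /fe/ → CV.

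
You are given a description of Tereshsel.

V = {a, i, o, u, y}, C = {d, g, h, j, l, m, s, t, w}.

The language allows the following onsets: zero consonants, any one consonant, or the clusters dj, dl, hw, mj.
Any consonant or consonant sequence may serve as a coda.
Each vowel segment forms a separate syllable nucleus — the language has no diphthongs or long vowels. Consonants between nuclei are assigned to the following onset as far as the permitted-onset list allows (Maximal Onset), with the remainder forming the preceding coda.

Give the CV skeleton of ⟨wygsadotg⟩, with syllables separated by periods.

Vowels present: y, a, o; each is a nucleus, giving 3 syllables.
Between /y/ (V1) and /a/ (V2): /gs/ splits as /g/ + /s/ (/s/ is the longest suffix that is a licit onset).
Between /a/ (V2) and /o/ (V3): /d/ is a single consonant, so it becomes the next onset.
Syllabification: wyg.sa.dotg.
Mapping each syllable to C/V: /wyg/ → CVC, /sa/ → CV, /dotg/ → CVCC.

CVC.CV.CVCC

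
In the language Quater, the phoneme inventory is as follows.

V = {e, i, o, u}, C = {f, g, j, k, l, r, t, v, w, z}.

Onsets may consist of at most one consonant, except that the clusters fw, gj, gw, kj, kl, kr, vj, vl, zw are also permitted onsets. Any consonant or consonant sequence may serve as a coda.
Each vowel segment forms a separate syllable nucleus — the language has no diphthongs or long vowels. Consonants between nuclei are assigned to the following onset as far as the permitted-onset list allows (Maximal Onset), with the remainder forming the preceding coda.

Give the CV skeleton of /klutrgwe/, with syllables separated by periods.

The vowels are u, e — 2 nuclei, so 2 syllables.
/u…e/ gap (V1→V2): /trgw/ — longest licit onset from the right is /gw/, leaving /tr/ as coda.
Syllabification: klutr.gwe.
Mapping each syllable to C/V: /klutr/ → CCVCC, /gwe/ → CCV.

CCVCC.CCV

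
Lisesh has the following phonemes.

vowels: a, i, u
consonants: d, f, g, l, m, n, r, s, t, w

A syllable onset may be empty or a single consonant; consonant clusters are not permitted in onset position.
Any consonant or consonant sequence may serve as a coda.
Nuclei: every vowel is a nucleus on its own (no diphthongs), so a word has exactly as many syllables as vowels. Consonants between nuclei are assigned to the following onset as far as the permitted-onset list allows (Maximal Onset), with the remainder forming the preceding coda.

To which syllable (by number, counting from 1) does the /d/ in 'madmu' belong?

Vowels present: a, u; each is a nucleus, giving 2 syllables.
V1 /a/ – V2 /u/: /dm/; trying suffixes from longest down, /m/ is the first permitted one, so coda /d/ | onset /m/.
Syllabification: mad.mu.
The /d/ is in the coda of syllable 1 (/mad/).

1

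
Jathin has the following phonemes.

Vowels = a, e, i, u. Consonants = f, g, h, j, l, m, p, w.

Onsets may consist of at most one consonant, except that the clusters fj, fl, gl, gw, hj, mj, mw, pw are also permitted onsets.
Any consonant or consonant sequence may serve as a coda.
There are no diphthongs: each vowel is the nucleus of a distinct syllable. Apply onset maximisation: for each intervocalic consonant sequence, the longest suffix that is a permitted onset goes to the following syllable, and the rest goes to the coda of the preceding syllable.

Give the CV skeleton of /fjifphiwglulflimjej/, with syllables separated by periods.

Nuclei (vowels): i, i, u, i, e → 5 syllables.
Between /i/ (V1) and /i/ (V2): /fph/; trying suffixes from longest down, /h/ is the first permitted one, so coda /fp/ | onset /h/.
Between /i/ (V2) and /u/ (V3): /wgl/; trying suffixes from longest down, /gl/ is the first permitted one, so coda /w/ | onset /gl/.
Between /u/ (V3) and /i/ (V4): /lfl/; trying suffixes from longest down, /fl/ is the first permitted one, so coda /l/ | onset /fl/.
Between /i/ (V4) and /e/ (V5): cluster /mj/ — /mj/ is itself a permitted onset, so the whole cluster goes right; preceding coda = ∅.
Result: fjifp.hiw.glul.fli.mjej.
Mapping each syllable to C/V: /fjifp/ → CCVCC, /hiw/ → CVC, /glul/ → CCVC, /fli/ → CCV, /mjej/ → CCVC.

CCVCC.CVC.CCVC.CCV.CCVC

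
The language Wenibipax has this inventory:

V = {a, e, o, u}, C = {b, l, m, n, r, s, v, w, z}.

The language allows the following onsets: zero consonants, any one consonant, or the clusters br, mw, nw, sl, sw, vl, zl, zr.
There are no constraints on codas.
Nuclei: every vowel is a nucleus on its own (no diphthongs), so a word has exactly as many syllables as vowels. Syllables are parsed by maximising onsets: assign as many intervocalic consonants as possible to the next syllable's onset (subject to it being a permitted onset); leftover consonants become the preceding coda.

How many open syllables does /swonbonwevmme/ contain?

Vowels present: o, o, e, e; each is a nucleus, giving 4 syllables.
Between /o/ (V1) and /o/ (V2): /nb/; trying suffixes from longest down, /b/ is the first permitted one, so coda /n/ | onset /b/.
Between /o/ (V2) and /e/ (V3): /nw/ — entire cluster is a permitted onset → onset /nw/, coda ∅.
Between /e/ (V3) and /e/ (V4): cluster /vmm/ — the longest permitted-onset suffix is /m/; onset = /m/, preceding coda = /vm/.
So the parse is swon.bo.nwevm.me.
Classifying each syllable: /swon/ (closed), /bo/ (open), /nwevm/ (closed), /me/ (open).
Open syllables: 2.

2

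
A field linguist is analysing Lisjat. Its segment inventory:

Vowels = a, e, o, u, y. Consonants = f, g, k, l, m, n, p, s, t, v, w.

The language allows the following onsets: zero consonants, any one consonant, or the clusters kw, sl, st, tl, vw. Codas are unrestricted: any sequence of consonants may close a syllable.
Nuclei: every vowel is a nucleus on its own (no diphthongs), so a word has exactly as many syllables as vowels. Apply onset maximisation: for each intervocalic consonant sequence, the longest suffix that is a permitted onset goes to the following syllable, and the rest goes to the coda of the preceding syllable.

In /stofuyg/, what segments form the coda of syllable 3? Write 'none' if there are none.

The vowels are o, u, y — 3 nuclei, so 3 syllables.
/o…u/ gap (V1→V2): /f/ → onset of the next syllable (single consonants are always licit onsets).
/u…y/ gap (V2→V3): no consonants, so the boundary falls immediately after /u/.
Syllabification: sto.fu.yg.
Syllable 3 is /yg/: onset ∅, nucleus /y/, coda /g/.

g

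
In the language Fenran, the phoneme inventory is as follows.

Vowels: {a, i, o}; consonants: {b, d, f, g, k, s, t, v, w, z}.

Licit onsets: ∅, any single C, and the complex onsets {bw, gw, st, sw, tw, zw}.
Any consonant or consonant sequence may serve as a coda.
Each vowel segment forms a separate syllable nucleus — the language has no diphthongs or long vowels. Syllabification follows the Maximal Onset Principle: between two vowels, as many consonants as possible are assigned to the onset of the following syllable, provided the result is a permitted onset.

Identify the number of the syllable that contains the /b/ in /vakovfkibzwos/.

3

Nuclei (vowels): a, o, i, o → 4 syllables.
Between /a/ (V1) and /o/ (V2): /k/ is a single consonant, so it becomes the next onset.
Between /o/ (V2) and /i/ (V3): /vfk/ — longest licit onset from the right is /k/, leaving /vf/ as coda.
Between /i/ (V3) and /o/ (V4): /bzw/ splits as /b/ + /zw/ (/zw/ is the longest suffix that is a licit onset).
So the parse is va.kovf.kib.zwos.
The /b/ is in the coda of syllable 3 (/kib/).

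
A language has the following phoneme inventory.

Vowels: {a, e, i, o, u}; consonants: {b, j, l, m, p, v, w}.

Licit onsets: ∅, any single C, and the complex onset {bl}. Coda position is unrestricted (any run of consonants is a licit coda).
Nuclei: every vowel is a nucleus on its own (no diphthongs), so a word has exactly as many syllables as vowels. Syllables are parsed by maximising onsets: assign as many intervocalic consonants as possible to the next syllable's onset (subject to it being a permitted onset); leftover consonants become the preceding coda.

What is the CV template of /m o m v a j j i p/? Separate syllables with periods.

CVC.CVC.CVC

The vowels are o, a, i — 3 nuclei, so 3 syllables.
V1 /o/ – V2 /a/: /mv/; trying suffixes from longest down, /v/ is the first permitted one, so coda /m/ | onset /v/.
V2 /a/ – V3 /i/: /jj/; trying suffixes from longest down, /j/ is the first permitted one, so coda /j/ | onset /j/.
Result: mom.vaj.jip.
Mapping each syllable to C/V: /mom/ → CVC, /vaj/ → CVC, /jip/ → CVC.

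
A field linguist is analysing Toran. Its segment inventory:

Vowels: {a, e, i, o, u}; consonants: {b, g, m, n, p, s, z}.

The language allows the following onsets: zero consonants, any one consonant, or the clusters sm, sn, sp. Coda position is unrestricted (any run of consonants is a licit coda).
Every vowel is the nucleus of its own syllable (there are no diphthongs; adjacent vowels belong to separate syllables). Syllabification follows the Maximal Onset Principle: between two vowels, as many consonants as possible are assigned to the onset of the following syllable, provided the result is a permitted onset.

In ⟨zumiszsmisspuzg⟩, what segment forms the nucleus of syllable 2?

The vowels are u, i, i, u — 4 nuclei, so 4 syllables.
The second nucleus (vowel 2 from the left) is /i/.

i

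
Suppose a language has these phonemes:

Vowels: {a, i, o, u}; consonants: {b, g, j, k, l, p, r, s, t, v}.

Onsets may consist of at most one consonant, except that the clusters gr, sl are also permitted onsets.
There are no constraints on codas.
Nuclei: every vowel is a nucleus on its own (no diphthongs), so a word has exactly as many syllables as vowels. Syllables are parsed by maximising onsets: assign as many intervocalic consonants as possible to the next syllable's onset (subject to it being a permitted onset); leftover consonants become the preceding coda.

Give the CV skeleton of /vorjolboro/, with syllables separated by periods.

CVC.CVC.CV.CV

The vowels are o, o, o, o — 4 nuclei, so 4 syllables.
/o…o/ gap (V1→V2): cluster /rj/ — the longest permitted-onset suffix is /j/; onset = /j/, preceding coda = /r/.
/o…o/ gap (V2→V3): /lb/ — longest licit onset from the right is /b/, leaving /l/ as coda.
/o…o/ gap (V3→V4): /r/ is a single consonant, so it becomes the next onset.
Result: vor.jol.bo.ro.
Mapping each syllable to C/V: /vor/ → CVC, /jol/ → CVC, /bo/ → CV, /ro/ → CV.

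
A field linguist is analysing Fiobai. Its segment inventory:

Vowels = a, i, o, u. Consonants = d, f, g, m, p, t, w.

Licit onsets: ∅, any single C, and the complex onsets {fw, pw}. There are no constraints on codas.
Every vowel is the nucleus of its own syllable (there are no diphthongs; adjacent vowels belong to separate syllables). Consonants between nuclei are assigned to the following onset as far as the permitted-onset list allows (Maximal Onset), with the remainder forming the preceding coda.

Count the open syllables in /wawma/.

Vowels present: a, a; each is a nucleus, giving 2 syllables.
/a…a/ gap (V1→V2): /wm/; trying suffixes from longest down, /m/ is the first permitted one, so coda /w/ | onset /m/.
Syllabification: waw.ma.
Classifying each syllable: /waw/ (closed), /ma/ (open).
Open syllables: 1.

1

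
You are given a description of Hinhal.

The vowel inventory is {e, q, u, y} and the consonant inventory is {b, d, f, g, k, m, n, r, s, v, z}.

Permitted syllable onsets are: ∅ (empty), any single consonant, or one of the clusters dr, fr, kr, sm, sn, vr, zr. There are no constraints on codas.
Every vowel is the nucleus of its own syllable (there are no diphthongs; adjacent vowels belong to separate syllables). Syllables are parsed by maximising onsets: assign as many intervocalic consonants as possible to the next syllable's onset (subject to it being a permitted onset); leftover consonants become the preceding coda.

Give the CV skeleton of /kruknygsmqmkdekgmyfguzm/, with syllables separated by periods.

CCVC.CVC.CCVCC.CVCC.CVC.CVCC

Vowels present: u, y, q, e, y, u; each is a nucleus, giving 6 syllables.
V1 /u/ – V2 /y/: cluster /kn/ — the longest permitted-onset suffix is /n/; onset = /n/, preceding coda = /k/.
V2 /y/ – V3 /q/: /gsm/ — longest licit onset from the right is /sm/, leaving /g/ as coda.
V3 /q/ – V4 /e/: /mkd/; trying suffixes from longest down, /d/ is the first permitted one, so coda /mk/ | onset /d/.
V4 /e/ – V5 /y/: /kgm/ — longest licit onset from the right is /m/, leaving /kg/ as coda.
V5 /y/ – V6 /u/: /fg/; trying suffixes from longest down, /g/ is the first permitted one, so coda /f/ | onset /g/.
Result: kruk.nyg.smqmk.dekg.myf.guzm.
Mapping each syllable to C/V: /kruk/ → CCVC, /nyg/ → CVC, /smqmk/ → CCVCC, /dekg/ → CVCC, /myf/ → CVC, /guzm/ → CVCC.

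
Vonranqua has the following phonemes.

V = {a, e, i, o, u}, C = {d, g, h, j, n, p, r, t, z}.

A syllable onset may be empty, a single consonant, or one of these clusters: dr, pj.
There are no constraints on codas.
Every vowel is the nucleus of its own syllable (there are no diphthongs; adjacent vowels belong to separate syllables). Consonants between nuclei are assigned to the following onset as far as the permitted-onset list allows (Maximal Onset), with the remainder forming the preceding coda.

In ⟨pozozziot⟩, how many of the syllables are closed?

2

Vowels present: o, o, i, o; each is a nucleus, giving 4 syllables.
V1 /o/ – V2 /o/: /z/ → onset of the next syllable (single consonants are always licit onsets).
V2 /o/ – V3 /i/: /zz/ splits as /z/ + /z/ (/z/ is the longest suffix that is a licit onset).
V3 /i/ – V4 /o/: nothing intervenes; syllable break is V.V.
So the parse is po.zoz.zi.ot.
Classifying each syllable: /po/ (open), /zoz/ (closed), /zi/ (open), /ot/ (closed).
Closed syllables: 2.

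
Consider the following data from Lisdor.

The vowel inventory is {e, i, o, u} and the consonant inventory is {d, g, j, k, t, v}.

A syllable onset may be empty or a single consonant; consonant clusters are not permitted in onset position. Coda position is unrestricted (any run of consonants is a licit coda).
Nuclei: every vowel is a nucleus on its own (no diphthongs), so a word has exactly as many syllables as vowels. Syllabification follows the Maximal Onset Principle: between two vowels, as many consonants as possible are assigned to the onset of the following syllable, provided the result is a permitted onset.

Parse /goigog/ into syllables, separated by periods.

go.i.gog

The vowels are o, i, o — 3 nuclei, so 3 syllables.
Between /o/ (V1) and /i/ (V2): no consonants, so the boundary falls immediately after /o/.
Between /i/ (V2) and /o/ (V3): /g/ → onset of the next syllable (single consonants are always licit onsets).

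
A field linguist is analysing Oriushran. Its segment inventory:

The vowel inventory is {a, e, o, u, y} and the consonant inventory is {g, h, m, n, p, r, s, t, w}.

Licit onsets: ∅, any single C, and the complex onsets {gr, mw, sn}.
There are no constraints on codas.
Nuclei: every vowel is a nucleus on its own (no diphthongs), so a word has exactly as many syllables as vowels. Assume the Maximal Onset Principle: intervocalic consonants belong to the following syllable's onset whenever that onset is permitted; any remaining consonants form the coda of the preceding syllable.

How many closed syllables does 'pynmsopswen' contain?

3

The vowels are y, o, e — 3 nuclei, so 3 syllables.
V1 /y/ – V2 /o/: /nms/; trying suffixes from longest down, /s/ is the first permitted one, so coda /nm/ | onset /s/.
V2 /o/ – V3 /e/: /psw/; trying suffixes from longest down, /w/ is the first permitted one, so coda /ps/ | onset /w/.
Result: pynm.sops.wen.
Classifying each syllable: /pynm/ (closed), /sops/ (closed), /wen/ (closed).
Closed syllables: 3.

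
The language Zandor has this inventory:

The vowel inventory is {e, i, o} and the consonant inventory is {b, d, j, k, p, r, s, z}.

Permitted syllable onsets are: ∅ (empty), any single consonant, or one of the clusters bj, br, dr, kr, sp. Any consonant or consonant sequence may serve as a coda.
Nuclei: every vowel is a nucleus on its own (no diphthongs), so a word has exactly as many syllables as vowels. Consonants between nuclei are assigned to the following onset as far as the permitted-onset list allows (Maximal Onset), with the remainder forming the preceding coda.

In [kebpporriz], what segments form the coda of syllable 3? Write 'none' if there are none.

Nuclei (vowels): e, o, i → 3 syllables.
Between /e/ (V1) and /o/ (V2): /bpp/ — longest licit onset from the right is /p/, leaving /bp/ as coda.
Between /o/ (V2) and /i/ (V3): /rr/ — longest licit onset from the right is /r/, leaving /r/ as coda.
So the parse is kebp.por.riz.
Syllable 3 is /riz/: onset /r/, nucleus /i/, coda /z/.

z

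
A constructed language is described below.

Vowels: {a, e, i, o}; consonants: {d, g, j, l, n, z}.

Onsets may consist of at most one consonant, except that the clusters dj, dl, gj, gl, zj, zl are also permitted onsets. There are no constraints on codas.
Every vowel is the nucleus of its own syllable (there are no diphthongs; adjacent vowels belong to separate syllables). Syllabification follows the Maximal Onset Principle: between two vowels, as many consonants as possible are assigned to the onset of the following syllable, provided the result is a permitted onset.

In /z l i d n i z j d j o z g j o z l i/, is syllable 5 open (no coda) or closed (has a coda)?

open

Vowels present: i, i, o, o, i; each is a nucleus, giving 5 syllables.
σ1/σ2 boundary: /dn/; trying suffixes from longest down, /n/ is the first permitted one, so coda /d/ | onset /n/.
σ2/σ3 boundary: /zjdj/; trying suffixes from longest down, /dj/ is the first permitted one, so coda /zj/ | onset /dj/.
σ3/σ4 boundary: /zgj/; trying suffixes from longest down, /gj/ is the first permitted one, so coda /z/ | onset /gj/.
σ4/σ5 boundary: cluster /zl/ — /zl/ is itself a permitted onset, so the whole cluster goes right; preceding coda = ∅.
Result: zlid.nizj.djoz.gjo.zli.
Syllable 5 is /zli/; it ends in its nucleus with no coda, so it is open.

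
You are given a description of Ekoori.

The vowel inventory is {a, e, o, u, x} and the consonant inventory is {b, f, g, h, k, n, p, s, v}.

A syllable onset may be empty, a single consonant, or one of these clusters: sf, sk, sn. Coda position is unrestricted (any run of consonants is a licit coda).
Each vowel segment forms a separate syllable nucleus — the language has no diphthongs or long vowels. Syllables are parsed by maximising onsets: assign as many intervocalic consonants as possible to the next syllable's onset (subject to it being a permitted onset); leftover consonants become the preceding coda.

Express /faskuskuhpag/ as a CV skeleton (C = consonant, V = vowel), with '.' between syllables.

Nuclei (vowels): a, u, u, a → 4 syllables.
V1 /a/ – V2 /u/: cluster /sk/ — /sk/ is itself a permitted onset, so the whole cluster goes right; preceding coda = ∅.
V2 /u/ – V3 /u/: cluster /sk/ — /sk/ is itself a permitted onset, so the whole cluster goes right; preceding coda = ∅.
V3 /u/ – V4 /a/: /hp/ — longest licit onset from the right is /p/, leaving /h/ as coda.
Result: fa.sku.skuh.pag.
Mapping each syllable to C/V: /fa/ → CV, /sku/ → CCV, /skuh/ → CCVC, /pag/ → CVC.

CV.CCV.CCVC.CVC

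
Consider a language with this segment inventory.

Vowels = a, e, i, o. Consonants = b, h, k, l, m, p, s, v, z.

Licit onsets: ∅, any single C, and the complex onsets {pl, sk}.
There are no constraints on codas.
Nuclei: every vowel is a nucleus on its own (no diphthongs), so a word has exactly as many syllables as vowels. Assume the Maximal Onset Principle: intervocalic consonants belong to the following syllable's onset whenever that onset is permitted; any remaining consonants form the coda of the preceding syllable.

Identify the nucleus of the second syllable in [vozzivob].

Vowels present: o, i, o; each is a nucleus, giving 3 syllables.
The second nucleus (vowel 2 from the left) is /i/.

i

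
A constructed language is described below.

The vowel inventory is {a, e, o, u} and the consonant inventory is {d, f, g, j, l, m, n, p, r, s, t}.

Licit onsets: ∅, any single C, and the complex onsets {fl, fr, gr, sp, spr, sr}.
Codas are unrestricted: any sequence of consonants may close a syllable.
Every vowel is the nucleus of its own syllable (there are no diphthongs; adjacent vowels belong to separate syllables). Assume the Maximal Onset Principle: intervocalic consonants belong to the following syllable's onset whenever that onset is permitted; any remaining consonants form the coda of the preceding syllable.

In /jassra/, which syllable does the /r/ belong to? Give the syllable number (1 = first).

2

Nuclei (vowels): a, a → 2 syllables.
Between /a/ (V1) and /a/ (V2): /ssr/ — longest licit onset from the right is /sr/, leaving /s/ as coda.
Putting it together: jas.sra.
The /r/ is in the onset of syllable 2 (/sra/).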